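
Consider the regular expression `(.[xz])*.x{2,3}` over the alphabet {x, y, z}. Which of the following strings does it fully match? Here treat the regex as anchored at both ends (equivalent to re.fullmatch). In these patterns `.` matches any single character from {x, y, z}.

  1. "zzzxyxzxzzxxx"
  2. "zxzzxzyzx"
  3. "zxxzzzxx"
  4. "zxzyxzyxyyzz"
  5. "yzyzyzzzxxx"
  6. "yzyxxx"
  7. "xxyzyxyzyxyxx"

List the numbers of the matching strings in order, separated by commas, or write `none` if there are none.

1 → match
2. "zxzzxzyzx" → no match
3. "zxxzzzxx" → no match
4. "zxzyxzyxyyzz" → no match — must end with "x"
5. "yzyzyzzzxxx" → match
6. "yzyxxx" → match
7 → match

1, 5, 6, 7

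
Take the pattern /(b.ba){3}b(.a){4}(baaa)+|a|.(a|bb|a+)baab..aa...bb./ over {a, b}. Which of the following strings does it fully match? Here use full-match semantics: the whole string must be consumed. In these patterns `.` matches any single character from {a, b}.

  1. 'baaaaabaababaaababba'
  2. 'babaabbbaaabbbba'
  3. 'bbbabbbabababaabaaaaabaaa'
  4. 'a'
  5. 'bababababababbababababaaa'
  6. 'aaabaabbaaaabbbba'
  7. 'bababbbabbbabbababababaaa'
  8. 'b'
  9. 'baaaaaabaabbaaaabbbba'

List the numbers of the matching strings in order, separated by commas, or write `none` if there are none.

1, 2, 3, 4, 5, 6, 7, 9

1 → match
2 → match
3 → match
4 → match
5 → match
6 → match
7 → match
8 → no match
9 → match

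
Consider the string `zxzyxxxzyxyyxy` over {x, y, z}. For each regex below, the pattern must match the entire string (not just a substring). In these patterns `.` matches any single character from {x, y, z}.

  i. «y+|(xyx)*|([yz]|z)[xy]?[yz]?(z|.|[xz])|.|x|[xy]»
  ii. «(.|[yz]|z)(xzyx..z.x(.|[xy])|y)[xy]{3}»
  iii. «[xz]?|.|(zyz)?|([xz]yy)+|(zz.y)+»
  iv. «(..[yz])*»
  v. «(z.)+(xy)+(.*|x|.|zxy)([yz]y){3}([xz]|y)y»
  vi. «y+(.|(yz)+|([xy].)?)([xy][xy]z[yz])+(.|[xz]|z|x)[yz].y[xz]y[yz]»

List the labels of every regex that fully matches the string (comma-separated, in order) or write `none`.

ii

i → no match
ii → match
iii → no match
iv → no match
v → no match
vi → no match — must start with `y`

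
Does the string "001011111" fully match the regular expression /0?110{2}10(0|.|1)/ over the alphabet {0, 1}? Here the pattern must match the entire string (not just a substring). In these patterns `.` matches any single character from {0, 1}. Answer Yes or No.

No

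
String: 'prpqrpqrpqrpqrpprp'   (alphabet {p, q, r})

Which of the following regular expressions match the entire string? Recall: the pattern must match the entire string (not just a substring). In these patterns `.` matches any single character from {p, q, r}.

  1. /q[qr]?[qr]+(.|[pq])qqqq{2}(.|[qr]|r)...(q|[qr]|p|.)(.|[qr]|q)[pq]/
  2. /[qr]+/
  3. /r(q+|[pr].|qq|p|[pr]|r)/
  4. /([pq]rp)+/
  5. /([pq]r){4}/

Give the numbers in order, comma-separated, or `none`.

4

1 → no match — must start with 'q'
2 → no match
3 → no match — must start with 'r'
4 → match
5 → no match — must end with 'r'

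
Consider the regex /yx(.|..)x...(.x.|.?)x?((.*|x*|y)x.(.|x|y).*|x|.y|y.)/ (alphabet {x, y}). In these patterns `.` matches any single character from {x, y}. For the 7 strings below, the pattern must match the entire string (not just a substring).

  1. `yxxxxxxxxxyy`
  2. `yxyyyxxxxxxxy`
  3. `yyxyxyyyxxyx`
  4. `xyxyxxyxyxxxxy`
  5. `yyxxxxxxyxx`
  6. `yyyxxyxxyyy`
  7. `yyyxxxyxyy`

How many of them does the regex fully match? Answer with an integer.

1. `yxxxxxxxxxyy` → match
2 → no match
3. `yyxyxyyyxxyx` → no match — must start with `yx`
4 → no match — must start with `yx`
5. `yyxxxxxxyxx` → no match — must start with `yx`
6. `yyyxxyxxyyy` → no match — must start with `yx`
7. `yyyxxxyxyy` → no match — must start with `yx`
Total matched: 1

1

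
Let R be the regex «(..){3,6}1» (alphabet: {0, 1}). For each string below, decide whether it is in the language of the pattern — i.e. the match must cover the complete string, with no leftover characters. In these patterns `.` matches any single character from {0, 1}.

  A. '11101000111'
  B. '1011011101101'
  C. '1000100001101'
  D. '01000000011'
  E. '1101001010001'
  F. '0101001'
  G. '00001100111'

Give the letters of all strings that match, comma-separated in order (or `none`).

A, B, C, D, E, F, G

A → match
B → match
C → match
D → match
E → match
F → match
G → match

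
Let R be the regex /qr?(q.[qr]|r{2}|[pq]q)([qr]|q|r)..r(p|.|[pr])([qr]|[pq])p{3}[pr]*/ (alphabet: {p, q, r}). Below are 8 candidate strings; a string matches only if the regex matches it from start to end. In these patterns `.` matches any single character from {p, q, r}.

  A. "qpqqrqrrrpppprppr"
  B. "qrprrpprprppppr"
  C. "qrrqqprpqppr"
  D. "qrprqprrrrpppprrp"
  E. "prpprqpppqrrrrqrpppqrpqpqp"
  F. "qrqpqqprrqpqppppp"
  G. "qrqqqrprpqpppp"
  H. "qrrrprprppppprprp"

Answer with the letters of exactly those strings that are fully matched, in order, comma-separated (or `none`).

A, G

A → match
B → no match
C. "qrrqqprpqppr" → no match
D → no match
E → no match — must start with "q"
F → no match
G → match
H → no match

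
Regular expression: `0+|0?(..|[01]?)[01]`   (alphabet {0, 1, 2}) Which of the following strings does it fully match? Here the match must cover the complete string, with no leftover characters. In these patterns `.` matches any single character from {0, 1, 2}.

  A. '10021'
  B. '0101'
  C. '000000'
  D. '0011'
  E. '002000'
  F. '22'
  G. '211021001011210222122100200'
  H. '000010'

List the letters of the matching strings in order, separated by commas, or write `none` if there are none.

B, C, D

A → no match
B → match
C → match
D → match
E → no match
F → no match
G → no match
H → no match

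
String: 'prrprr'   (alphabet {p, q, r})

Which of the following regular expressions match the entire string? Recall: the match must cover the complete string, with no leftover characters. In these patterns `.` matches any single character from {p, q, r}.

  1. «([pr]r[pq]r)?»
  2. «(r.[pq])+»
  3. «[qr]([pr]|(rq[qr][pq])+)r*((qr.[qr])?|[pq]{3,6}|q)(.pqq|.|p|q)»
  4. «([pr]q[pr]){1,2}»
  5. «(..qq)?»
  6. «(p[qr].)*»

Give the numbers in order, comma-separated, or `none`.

6

1 → no match
2 → no match — must start with 'r'
3 → no match
4 → no match
5 → no match
6 → match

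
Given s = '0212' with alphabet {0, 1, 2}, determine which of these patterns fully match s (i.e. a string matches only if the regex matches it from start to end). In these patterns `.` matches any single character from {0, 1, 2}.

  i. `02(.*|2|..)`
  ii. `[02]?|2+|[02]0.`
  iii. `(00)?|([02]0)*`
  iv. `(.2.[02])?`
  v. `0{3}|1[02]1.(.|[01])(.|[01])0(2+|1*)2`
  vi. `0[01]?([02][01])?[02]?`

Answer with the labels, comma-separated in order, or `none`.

i → match
ii → no match
iii → no match
iv → match
v → no match
vi → match

i, iv, vi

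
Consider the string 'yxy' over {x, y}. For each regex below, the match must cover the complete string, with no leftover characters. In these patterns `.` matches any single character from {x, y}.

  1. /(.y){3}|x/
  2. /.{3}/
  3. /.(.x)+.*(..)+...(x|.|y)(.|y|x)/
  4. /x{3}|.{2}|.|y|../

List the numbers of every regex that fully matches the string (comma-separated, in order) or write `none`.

2

1 → no match
2 → match
3 → no match
4 → no match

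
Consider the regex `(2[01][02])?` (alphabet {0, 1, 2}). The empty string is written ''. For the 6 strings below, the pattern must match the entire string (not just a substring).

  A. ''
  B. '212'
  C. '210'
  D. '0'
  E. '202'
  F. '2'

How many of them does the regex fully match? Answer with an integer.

A → match
B → match
C → match
D → no match
E → match
F → no match
Total matched: 4

4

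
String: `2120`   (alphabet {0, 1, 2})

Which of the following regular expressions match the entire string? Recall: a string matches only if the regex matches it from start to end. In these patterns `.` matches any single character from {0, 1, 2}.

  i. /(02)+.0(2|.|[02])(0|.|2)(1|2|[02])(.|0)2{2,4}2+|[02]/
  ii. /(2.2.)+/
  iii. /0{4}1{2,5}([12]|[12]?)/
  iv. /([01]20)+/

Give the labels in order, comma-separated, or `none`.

i → no match
ii → match
iii → no match — must start with `0`
iv → no match

ii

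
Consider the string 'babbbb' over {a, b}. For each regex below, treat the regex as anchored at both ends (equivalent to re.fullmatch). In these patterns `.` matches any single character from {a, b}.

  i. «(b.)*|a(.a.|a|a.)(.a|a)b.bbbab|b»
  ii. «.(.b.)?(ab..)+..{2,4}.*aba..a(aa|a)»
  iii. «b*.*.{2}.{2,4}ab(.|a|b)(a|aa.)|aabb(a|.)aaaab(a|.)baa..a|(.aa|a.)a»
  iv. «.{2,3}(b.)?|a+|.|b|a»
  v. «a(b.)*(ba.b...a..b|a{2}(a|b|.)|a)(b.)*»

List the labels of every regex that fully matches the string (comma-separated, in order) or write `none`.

i

i → match
ii → no match
iii → no match
iv → no match
v → no match — must start with 'a'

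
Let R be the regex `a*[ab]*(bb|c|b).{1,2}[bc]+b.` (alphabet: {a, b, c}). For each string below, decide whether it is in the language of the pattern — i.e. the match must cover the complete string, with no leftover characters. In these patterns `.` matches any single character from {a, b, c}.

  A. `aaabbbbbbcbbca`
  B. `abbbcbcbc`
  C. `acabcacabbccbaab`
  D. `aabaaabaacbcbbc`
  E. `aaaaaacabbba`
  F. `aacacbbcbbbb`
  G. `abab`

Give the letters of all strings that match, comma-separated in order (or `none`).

A → no match
B → match
C → no match
D → match
E → match
F → match
G → no match

B, D, E, F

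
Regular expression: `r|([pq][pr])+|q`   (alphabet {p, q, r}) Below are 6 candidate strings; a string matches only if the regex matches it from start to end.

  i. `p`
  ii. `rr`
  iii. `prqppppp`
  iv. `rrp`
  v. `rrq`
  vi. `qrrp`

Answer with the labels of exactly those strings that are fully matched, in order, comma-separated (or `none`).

i → no match
ii → no match
iii → match
iv → no match
v → no match
vi → no match

iii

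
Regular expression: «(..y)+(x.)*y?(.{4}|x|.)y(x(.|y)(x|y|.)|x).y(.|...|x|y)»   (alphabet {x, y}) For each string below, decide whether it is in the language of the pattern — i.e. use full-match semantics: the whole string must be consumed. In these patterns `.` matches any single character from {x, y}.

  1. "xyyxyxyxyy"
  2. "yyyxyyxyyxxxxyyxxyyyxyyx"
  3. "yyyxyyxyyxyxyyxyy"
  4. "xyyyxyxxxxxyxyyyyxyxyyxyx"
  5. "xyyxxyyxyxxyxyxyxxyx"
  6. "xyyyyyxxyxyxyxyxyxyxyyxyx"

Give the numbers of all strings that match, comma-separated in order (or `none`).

1. "xyyxyxyxyy" → no match
2 → no match
3 → match
4 → match
5 → match
6 → match

3, 4, 5, 6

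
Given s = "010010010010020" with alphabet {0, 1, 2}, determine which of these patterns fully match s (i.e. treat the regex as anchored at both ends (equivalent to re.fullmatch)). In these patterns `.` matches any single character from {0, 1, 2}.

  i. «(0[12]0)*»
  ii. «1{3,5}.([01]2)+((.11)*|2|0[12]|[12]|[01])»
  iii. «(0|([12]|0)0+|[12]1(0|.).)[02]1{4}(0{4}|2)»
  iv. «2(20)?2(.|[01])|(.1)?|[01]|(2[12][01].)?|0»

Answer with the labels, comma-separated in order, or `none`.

i → match
ii → no match — must start with "1"
iii → no match
iv → no match

i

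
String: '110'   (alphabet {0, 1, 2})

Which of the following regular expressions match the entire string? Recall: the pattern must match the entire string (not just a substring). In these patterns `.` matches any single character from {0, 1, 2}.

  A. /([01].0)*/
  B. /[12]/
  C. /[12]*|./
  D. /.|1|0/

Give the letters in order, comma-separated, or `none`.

A → match
B → no match
C → no match
D → no match

A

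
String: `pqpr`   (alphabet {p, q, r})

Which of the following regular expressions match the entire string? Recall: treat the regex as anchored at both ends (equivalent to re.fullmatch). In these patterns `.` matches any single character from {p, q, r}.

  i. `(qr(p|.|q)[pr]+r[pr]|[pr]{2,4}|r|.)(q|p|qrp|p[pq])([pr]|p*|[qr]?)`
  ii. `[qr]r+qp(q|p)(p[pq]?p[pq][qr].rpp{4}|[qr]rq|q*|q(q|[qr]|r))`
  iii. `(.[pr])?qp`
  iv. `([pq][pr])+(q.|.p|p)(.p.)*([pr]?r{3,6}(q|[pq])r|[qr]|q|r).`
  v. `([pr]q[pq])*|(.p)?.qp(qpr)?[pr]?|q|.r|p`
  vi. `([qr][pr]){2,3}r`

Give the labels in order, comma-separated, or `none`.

v

i → no match
ii → no match
iii → no match — must end with `qp`
iv → no match
v → match
vi → no match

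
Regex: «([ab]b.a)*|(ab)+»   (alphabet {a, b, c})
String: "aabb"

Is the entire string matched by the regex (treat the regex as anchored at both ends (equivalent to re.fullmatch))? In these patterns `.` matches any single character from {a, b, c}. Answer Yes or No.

No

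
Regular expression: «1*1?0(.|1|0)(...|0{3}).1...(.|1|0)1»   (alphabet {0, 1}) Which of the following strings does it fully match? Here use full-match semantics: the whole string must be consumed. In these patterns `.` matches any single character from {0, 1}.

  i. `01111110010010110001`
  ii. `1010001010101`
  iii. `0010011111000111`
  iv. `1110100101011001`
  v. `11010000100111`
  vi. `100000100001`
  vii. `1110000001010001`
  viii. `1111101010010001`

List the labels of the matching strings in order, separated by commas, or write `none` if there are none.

i → no match
ii → no match
iii → no match
iv → no match
v → match
vi → no match
vii → no match
viii → no match

v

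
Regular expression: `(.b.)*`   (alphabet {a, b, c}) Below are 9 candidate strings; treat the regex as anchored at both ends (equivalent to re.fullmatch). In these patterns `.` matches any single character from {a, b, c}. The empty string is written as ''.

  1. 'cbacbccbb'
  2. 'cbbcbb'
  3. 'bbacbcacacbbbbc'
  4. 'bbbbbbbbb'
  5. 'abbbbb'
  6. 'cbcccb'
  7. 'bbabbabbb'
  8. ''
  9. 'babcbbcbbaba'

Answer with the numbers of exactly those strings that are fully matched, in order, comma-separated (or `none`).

1 → match
2 → match
3 → no match
4 → match
5 → match
6 → no match
7 → match
8 → match
9 → no match

1, 2, 4, 5, 7, 8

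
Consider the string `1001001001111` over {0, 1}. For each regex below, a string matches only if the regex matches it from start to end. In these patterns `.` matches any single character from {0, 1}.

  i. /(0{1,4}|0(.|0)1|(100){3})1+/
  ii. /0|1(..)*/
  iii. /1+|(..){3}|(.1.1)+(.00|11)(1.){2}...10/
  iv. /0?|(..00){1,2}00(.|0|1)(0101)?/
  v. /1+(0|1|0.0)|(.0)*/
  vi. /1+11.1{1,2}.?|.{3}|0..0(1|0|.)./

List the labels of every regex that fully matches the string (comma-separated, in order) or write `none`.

i → match
ii → match
iii → no match
iv → no match
v → no match
vi → no match

i, ii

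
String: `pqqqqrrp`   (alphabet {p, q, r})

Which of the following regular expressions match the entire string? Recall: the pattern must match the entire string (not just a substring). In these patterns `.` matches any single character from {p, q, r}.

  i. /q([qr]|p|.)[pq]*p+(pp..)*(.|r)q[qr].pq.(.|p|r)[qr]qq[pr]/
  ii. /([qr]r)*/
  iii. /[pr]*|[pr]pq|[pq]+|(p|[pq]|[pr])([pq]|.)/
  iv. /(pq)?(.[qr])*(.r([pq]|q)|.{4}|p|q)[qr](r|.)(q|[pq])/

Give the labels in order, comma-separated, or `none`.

iv

i → no match — must start with `q`
ii → no match
iii → no match
iv → match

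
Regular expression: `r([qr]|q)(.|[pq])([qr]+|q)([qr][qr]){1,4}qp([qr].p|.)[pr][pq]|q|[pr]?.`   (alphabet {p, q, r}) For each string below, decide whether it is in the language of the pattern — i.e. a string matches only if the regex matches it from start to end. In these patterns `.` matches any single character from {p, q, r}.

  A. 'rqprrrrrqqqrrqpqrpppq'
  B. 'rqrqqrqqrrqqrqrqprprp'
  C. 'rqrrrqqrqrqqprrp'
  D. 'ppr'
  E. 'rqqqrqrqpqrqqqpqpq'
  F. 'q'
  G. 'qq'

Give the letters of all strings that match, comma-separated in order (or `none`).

C, F

A → no match
B → no match
C → match
D. 'ppr' → no match
E → no match
F. 'q' → match
G. 'qq' → no match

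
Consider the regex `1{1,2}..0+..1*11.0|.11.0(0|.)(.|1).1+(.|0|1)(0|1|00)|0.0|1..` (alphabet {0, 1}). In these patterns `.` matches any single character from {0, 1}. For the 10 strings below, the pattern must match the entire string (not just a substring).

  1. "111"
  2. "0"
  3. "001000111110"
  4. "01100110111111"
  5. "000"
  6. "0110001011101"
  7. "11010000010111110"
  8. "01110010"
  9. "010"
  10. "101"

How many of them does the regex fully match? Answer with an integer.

1 → match
2 → no match
3 → no match
4 → match
5 → match
6 → match
7 → match
8 → no match
9 → match
10 → match
Total matched: 7

7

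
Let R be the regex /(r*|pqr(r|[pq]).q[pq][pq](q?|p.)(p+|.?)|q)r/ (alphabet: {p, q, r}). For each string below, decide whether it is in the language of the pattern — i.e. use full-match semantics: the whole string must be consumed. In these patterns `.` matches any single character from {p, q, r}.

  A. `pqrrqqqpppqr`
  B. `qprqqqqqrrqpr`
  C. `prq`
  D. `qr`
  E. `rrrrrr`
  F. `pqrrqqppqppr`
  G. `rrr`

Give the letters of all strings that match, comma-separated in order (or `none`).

A. `pqrrqqqpppqr` → match
B → no match
C. `prq` → no match — must end with `r`
D. `qr` → match
E. `rrrrrr` → match
F. `pqrrqqppqppr` → match
G. `rrr` → match

A, D, E, F, G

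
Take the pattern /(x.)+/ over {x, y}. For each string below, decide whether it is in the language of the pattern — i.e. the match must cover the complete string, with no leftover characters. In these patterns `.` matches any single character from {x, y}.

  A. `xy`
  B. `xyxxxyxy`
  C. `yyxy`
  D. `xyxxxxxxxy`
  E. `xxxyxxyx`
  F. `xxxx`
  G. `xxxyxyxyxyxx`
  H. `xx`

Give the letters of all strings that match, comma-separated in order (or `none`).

A. `xy` → match
B. `xyxxxyxy` → match
C. `yyxy` → no match — must start with `x`
D. `xyxxxxxxxy` → match
E. `xxxyxxyx` → no match
F. `xxxx` → match
G. `xxxyxyxyxyxx` → match
H. `xx` → match

A, B, D, F, G, H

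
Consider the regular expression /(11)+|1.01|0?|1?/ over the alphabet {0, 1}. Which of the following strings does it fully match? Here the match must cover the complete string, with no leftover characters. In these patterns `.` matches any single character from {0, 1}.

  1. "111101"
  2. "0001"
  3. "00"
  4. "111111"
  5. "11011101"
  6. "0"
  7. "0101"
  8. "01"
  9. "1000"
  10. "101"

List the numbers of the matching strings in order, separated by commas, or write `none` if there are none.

4, 6

1. "111101" → no match
2. "0001" → no match
3. "00" → no match
4. "111111" → match
5. "11011101" → no match
6. "0" → match
7. "0101" → no match
8. "01" → no match
9. "1000" → no match
10. "101" → no match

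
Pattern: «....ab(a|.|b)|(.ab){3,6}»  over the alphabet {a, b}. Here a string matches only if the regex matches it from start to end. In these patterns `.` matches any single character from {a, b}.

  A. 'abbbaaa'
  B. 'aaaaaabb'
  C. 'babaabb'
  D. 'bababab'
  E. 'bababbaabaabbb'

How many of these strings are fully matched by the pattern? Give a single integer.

1

A → no match
B → no match
C → match
D → no match
E → no match
Total matched: 1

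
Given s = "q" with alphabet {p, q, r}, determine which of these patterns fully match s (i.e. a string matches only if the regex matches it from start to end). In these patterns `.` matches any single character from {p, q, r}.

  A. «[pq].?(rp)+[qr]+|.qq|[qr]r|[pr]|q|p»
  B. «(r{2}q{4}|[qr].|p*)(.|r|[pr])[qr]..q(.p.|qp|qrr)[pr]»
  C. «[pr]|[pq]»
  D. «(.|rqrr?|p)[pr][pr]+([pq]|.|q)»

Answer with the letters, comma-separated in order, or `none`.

A, C

A → match
B → no match
C → match
D → no match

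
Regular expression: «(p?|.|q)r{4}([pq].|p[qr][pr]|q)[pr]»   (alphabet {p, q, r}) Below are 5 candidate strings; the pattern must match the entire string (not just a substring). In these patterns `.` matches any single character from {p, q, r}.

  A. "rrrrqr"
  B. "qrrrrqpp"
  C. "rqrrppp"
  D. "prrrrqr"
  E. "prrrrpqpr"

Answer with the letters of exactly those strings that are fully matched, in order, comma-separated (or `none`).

A, B, D, E

A → match
B → match
C → no match
D → match
E → match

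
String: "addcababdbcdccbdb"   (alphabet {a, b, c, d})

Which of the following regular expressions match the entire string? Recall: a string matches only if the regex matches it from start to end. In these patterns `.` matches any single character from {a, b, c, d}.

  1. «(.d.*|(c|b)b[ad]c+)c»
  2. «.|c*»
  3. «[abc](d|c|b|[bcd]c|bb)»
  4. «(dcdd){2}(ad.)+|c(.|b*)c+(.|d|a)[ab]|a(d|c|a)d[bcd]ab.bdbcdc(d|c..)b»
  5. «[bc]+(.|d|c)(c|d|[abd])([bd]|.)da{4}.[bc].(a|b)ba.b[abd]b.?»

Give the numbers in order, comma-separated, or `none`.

1 → no match — must end with "c"
2 → no match
3 → no match
4 → match
5 → no match

4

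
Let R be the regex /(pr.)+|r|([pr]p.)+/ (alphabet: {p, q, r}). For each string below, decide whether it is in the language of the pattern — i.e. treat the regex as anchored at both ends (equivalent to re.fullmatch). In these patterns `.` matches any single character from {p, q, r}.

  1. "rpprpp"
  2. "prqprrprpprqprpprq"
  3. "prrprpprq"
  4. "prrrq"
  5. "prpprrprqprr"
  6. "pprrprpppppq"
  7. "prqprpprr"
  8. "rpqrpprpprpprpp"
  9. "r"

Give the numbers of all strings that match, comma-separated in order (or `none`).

1 → match
2 → match
3 → match
4 → no match
5 → match
6 → match
7 → match
8 → match
9 → match

1, 2, 3, 5, 6, 7, 8, 9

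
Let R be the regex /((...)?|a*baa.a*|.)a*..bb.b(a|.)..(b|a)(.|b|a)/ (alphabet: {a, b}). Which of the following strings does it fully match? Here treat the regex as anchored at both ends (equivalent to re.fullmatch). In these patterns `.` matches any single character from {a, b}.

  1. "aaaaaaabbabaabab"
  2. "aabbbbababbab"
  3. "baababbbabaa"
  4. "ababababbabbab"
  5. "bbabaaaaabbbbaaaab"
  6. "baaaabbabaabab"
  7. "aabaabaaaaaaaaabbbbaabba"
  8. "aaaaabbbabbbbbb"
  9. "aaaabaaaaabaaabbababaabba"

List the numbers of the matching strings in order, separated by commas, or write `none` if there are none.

1, 2, 6, 7, 8

1 → match
2 → match
3 → no match
4 → no match
5 → no match
6 → match
7 → match
8 → match
9 → no match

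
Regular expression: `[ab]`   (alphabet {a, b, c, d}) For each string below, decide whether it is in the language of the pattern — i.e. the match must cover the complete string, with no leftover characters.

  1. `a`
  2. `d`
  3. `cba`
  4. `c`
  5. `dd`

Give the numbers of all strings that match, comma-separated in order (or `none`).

1 → match
2 → no match
3 → no match
4 → no match
5 → no match

1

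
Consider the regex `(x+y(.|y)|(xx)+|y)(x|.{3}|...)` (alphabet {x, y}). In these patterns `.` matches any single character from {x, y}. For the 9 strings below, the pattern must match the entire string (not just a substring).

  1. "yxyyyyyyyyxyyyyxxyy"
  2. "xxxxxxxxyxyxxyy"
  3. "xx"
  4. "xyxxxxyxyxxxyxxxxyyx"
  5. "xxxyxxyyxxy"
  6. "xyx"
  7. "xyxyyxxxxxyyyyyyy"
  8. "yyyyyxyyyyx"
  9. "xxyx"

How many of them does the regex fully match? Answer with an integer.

1 → no match
2 → no match
3 → no match
4 → no match
5 → no match
6 → no match
7 → no match
8 → no match
9 → no match
Total matched: 0

0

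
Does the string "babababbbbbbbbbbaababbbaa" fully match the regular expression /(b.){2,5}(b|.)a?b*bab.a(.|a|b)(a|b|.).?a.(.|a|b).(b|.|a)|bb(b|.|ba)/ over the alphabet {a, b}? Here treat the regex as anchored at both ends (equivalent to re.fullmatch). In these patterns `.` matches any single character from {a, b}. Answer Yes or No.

No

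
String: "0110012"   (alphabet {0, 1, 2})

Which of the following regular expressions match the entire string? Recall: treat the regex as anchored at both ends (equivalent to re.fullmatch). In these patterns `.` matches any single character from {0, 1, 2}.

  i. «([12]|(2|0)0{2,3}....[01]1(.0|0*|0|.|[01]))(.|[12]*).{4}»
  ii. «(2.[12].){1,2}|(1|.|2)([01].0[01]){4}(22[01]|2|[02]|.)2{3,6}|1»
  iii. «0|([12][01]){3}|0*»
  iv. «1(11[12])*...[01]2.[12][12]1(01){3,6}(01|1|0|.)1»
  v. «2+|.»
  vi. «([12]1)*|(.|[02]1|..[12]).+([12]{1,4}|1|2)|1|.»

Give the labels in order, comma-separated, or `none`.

vi

i → no match
ii → no match
iii → no match
iv → no match — must start with "1"
v → no match
vi → match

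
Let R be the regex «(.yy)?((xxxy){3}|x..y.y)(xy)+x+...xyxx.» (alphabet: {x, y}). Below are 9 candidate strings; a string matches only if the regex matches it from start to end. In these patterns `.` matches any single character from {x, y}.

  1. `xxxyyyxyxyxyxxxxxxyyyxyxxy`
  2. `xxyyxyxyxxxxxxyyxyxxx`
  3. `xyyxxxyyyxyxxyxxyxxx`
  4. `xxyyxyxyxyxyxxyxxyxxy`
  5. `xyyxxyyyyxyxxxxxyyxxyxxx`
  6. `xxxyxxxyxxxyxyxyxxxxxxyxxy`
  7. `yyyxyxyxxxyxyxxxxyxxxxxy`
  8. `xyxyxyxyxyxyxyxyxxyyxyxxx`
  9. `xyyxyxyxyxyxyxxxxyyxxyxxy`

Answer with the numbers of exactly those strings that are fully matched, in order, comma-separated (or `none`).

1 → match
2 → match
3 → match
4 → match
5 → match
6 → match
7 → no match
8 → match
9 → match

1, 2, 3, 4, 5, 6, 8, 9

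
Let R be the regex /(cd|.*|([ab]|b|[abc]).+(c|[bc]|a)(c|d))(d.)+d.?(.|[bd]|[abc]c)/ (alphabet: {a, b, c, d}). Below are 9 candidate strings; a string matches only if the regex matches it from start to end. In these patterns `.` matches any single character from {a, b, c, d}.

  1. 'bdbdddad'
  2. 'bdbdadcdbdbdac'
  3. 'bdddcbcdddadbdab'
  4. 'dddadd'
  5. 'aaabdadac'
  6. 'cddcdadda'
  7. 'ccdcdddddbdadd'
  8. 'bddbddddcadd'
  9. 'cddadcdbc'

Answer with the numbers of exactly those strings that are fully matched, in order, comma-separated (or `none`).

1 → match
2 → match
3 → match
4 → match
5 → match
6 → match
7 → match
8 → no match
9 → match

1, 2, 3, 4, 5, 6, 7, 9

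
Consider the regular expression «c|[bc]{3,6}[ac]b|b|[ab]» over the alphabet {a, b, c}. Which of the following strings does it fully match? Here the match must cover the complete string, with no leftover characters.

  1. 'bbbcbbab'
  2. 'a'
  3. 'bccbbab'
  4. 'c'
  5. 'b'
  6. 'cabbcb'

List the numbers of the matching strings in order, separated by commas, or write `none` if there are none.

1, 2, 3, 4, 5

1. 'bbbcbbab' → match
2. 'a' → match
3. 'bccbbab' → match
4. 'c' → match
5. 'b' → match
6. 'cabbcb' → no match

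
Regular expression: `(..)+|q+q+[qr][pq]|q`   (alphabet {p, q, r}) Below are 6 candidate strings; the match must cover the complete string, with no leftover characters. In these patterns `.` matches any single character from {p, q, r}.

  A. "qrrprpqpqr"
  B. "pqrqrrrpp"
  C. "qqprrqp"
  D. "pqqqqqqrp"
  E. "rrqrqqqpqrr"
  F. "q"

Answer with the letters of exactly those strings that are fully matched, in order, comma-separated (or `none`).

A → match
B → no match
C → no match
D → no match
E → no match
F → match

A, F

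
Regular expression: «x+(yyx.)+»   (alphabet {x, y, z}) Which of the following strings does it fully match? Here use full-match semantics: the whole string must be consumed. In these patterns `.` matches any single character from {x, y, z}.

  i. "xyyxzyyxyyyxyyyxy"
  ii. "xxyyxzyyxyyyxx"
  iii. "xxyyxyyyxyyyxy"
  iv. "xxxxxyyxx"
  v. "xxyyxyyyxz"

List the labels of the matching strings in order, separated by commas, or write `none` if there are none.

i, ii, iii, iv, v

i → match
ii → match
iii → match
iv. "xxxxxyyxx" → match
v. "xxyyxyyyxz" → match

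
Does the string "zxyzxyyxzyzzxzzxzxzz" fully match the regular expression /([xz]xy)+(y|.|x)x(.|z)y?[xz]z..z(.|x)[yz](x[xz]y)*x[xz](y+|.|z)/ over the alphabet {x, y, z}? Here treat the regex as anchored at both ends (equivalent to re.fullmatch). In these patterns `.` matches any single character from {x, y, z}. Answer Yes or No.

Yes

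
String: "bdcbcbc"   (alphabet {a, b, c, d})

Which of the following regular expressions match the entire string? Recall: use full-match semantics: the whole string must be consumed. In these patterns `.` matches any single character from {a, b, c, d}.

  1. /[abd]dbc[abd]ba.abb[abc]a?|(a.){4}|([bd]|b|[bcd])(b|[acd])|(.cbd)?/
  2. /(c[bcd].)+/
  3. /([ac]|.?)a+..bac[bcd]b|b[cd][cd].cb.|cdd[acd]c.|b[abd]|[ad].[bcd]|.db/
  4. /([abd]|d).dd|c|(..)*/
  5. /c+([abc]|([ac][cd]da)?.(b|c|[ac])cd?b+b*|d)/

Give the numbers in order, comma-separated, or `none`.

1 → no match
2 → no match — must start with "c"
3 → match
4 → no match
5 → no match — must start with "c"

3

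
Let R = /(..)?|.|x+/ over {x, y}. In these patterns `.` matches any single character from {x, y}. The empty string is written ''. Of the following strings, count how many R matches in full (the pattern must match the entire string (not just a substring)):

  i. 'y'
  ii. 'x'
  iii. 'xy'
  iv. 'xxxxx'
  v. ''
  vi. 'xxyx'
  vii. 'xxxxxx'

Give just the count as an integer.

6

i → match
ii → match
iii → match
iv → match
v → match
vi → no match
vii → match
Total matched: 6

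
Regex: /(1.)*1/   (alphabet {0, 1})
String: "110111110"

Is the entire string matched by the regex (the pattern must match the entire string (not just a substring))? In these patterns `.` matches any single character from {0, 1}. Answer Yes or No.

No

Every match must end with "1", but "110111110" does not.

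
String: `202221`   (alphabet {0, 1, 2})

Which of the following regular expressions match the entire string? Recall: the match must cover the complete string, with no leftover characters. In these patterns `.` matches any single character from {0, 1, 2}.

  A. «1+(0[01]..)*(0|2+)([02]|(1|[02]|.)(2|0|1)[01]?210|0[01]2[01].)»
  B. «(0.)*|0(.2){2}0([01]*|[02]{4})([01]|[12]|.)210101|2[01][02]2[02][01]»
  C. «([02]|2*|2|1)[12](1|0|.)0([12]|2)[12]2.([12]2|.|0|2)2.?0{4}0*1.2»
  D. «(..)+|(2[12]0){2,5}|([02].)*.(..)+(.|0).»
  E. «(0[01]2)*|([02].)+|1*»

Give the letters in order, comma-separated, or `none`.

B, D, E

A → no match — must start with `1`
B → match
C → no match — must end with `2`
D → match
E → match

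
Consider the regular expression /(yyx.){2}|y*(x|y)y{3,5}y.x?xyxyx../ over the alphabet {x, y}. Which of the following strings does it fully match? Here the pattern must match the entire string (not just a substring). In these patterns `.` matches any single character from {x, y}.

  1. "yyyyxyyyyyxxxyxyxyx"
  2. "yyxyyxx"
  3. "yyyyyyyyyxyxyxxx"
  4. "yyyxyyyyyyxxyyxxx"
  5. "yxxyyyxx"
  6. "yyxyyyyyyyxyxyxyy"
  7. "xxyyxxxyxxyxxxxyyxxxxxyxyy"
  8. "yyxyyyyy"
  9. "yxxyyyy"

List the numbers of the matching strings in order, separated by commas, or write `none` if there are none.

1, 3, 6

1 → match
2 → no match
3 → match
4 → no match
5 → no match
6 → match
7 → no match
8 → no match
9 → no match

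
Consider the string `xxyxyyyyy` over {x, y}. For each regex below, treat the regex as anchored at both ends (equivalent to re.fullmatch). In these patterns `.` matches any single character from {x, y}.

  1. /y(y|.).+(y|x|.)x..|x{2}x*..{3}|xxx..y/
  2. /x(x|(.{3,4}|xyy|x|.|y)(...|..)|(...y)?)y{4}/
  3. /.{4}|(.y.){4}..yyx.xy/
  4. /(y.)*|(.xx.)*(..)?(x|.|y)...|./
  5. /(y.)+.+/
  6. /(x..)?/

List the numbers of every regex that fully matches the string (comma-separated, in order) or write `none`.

1 → no match
2 → match
3 → no match
4 → no match
5 → no match — must start with `y`
6 → no match

2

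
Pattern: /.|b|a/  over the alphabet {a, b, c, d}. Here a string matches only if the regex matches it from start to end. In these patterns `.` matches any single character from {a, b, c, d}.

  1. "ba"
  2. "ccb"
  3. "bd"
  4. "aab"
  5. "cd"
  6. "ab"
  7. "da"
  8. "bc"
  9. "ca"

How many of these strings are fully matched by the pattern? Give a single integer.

1 → no match
2 → no match
3 → no match
4 → no match
5 → no match
6 → no match
7 → no match
8 → no match
9 → no match
Total matched: 0

0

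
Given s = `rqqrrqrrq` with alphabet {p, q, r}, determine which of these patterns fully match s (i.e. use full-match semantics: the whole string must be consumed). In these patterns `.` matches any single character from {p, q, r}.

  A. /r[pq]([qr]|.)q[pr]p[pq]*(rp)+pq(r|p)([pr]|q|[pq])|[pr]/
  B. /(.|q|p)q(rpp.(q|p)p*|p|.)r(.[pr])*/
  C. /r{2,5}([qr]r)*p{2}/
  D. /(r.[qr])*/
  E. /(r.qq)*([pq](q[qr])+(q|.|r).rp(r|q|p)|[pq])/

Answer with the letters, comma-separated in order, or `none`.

D

A → no match
B → no match
C → no match — must end with `p`
D → match
E → no match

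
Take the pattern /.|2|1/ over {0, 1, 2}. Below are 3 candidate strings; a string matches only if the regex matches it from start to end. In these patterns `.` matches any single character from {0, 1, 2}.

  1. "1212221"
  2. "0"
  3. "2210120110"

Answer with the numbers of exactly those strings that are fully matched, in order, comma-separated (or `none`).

1 → no match
2 → match
3 → no match

2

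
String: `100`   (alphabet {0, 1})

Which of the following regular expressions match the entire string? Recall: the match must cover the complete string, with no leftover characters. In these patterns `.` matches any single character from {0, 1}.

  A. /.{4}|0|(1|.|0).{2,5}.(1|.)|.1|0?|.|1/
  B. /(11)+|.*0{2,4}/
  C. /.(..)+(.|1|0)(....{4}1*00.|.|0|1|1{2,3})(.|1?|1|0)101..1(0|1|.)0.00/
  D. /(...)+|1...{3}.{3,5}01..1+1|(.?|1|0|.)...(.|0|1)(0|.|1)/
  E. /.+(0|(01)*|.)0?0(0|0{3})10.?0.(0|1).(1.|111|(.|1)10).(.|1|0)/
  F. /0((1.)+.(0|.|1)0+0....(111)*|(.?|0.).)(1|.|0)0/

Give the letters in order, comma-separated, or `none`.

A → no match
B → match
C → no match
D → match
E → no match
F → no match — must start with `0`

B, D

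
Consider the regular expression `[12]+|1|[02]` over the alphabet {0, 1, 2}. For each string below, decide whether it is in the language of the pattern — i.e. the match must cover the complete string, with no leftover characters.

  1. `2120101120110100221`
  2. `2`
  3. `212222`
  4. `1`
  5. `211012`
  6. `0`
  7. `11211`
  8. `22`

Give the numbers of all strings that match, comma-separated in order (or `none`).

1 → no match
2 → match
3 → match
4 → match
5 → no match
6 → match
7 → match
8 → match

2, 3, 4, 6, 7, 8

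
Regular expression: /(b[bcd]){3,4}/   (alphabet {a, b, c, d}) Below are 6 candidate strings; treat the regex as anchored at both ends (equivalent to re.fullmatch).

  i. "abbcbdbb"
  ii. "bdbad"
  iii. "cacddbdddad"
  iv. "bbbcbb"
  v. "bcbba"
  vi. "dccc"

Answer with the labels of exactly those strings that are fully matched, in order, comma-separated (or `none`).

iv

i → no match — must start with "b"
ii → no match
iii → no match — must start with "b"
iv → match
v → no match
vi → no match — must start with "b"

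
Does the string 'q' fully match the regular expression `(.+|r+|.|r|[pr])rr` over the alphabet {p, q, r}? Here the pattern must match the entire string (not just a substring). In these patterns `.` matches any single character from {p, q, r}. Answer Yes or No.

No

Every match must end with 'rr', but 'q' does not.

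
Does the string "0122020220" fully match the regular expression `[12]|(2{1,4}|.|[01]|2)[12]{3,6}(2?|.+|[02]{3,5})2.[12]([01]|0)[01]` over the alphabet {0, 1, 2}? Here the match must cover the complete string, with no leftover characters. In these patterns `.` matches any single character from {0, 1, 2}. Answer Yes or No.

No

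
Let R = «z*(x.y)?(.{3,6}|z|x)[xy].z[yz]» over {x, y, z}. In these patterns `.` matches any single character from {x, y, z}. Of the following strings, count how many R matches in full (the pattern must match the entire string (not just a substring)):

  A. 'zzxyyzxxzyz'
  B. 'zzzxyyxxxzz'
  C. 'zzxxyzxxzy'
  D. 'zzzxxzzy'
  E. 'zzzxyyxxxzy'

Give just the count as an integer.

A → no match
B → match
C → match
D → match
E → match
Total matched: 4

4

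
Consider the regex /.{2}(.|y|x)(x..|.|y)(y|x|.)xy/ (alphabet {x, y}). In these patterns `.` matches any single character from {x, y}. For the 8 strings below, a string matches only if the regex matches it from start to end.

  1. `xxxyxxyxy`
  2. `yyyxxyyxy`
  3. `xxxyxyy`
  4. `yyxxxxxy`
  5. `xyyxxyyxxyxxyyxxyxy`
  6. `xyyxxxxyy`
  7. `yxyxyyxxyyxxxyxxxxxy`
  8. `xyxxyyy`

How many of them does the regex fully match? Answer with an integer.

1. `xxxyxxyxy` → no match
2. `yyyxxyyxy` → match
3. `xxxyxyy` → no match — must end with `xy`
4. `yyxxxxxy` → no match
5 → no match
6. `xyyxxxxyy` → no match — must end with `xy`
7 → no match
8. `xyxxyyy` → no match — must end with `xy`
Total matched: 1

1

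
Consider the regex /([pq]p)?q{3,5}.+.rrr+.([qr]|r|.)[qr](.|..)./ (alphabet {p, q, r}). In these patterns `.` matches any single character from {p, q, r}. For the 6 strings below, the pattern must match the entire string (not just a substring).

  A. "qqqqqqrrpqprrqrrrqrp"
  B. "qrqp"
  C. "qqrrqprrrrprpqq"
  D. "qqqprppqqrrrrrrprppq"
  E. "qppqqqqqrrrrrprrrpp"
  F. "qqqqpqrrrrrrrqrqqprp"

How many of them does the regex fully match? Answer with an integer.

A → no match
B. "qrqp" → no match
C → no match
D → match
E → no match
F → no match
Total matched: 1

1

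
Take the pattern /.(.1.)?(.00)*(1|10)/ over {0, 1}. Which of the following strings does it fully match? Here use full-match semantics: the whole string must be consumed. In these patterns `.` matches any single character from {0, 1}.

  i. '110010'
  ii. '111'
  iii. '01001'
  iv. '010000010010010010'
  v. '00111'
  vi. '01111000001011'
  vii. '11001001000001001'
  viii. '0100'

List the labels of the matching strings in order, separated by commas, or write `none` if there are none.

i, iii, iv, v, vii

i → match
ii → no match
iii → match
iv → match
v → match
vi → no match
vii → match
viii → no match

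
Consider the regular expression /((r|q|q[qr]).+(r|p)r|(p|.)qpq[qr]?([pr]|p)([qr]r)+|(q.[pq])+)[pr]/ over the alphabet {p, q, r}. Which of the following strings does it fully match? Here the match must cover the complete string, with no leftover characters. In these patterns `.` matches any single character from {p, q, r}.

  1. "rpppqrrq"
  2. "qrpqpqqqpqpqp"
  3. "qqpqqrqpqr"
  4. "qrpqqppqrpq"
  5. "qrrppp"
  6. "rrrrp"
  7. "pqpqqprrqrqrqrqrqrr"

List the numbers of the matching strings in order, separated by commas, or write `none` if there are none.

1 → no match
2 → match
3 → no match
4 → no match
5 → no match
6 → match
7 → match

2, 6, 7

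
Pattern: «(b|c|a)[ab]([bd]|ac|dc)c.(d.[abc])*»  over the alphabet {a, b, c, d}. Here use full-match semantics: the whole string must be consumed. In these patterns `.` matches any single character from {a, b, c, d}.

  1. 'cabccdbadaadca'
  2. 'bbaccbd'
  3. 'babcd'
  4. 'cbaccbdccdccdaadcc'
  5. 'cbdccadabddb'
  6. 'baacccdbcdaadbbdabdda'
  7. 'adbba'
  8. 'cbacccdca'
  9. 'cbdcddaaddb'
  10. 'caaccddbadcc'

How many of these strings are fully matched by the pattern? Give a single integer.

1 → match
2. 'bbaccbd' → no match
3. 'babcd' → match
4 → match
5. 'cbdccadabddb' → match
6 → match
7. 'adbba' → no match
8. 'cbacccdca' → match
9. 'cbdcddaaddb' → match
10. 'caaccddbadcc' → match
Total matched: 8

8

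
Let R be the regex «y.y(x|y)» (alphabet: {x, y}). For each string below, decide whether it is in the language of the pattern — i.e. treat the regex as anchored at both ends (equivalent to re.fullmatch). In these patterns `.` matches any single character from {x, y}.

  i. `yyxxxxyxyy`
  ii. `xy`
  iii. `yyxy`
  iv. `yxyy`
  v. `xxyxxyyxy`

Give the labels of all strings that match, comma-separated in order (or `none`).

iv

i. `yyxxxxyxyy` → no match
ii. `xy` → no match — must start with `y`
iii. `yyxy` → no match
iv. `yxyy` → match
v. `xxyxxyyxy` → no match — must start with `y`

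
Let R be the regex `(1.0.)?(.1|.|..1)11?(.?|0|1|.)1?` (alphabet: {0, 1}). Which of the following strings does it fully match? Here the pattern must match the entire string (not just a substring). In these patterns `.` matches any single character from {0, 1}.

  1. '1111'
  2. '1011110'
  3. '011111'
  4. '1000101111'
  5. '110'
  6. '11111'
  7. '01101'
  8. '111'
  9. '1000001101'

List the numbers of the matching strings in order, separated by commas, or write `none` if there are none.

1 → match
2 → no match
3 → match
4 → match
5 → match
6 → match
7 → match
8 → match
9 → match

1, 3, 4, 5, 6, 7, 8, 9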